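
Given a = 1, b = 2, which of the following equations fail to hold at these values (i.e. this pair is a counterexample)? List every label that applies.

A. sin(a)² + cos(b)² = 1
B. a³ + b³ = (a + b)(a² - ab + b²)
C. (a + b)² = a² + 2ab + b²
A

Evaluating each claim at the given values:
A. LHS = cos(2)² + sin(1)² ≈ 0.8813, RHS = 1 → fails here (LHS ≠ RHS)
B. LHS = 9, RHS = 9 → holds here (LHS = RHS)
C. LHS = 9, RHS = 9 → holds here (LHS = RHS)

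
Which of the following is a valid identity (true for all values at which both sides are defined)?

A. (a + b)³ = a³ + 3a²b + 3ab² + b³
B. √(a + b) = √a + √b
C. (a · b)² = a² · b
A: holds — e.g. at (2, 7), both sides equal 729.
B: fails at (1, 5) — LHS = √(6) ≈ 2.449, RHS = 1 + √(5) ≈ 3.236.
C: fails at (3, 4) — LHS = 144, RHS = 36.

Answer: A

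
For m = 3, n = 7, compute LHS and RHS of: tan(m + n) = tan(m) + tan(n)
LHS = tan(3 + 7) = tan(10) ≈ 0.6484
RHS = tan(3) + tan(7) ≈ 0.7289

LHS ≠ RHS (they differ by about 0.08054), so the equation does not hold here.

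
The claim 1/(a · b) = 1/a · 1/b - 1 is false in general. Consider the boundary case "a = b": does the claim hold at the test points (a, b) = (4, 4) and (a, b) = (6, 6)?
No, fails at both test points

At (4, 4): LHS = 1/16 ≠ RHS = -15/16
At (6, 6): LHS = 1/36 ≠ RHS = -35/36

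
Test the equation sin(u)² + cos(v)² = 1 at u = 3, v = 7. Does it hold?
Substituting u = 3, v = 7:

LHS = sin(3)² + cos(7)² ≈ 0.5883
RHS = 1

LHS ≠ RHS, so the equation does not hold at this point.

Answer: Fails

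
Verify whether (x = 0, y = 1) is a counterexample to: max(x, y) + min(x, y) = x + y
Substituting x = 0, y = 1:
LHS = max(0, 1) + min(0, 1) = 1
RHS = 0 + 1 = 1

The sides agree, so this pair does not disprove the claim.

Answer: No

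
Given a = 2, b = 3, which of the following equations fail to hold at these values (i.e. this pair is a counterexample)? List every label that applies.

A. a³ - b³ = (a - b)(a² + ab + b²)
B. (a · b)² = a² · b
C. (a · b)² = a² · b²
Evaluating each claim at the given values:
A. LHS = -19, RHS = -19 → holds here (LHS = RHS)
B. LHS = 36, RHS = 12 → fails here (LHS ≠ RHS)
C. LHS = 36, RHS = 36 → holds here (LHS = RHS)

Answer: B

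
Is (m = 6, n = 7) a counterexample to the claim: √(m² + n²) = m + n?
Yes

Substituting m = 6, n = 7:
LHS = √(6² + 7²) = √(85) ≈ 9.22
RHS = 6 + 7 = 13

Since LHS ≠ RHS, this pair disproves the claim.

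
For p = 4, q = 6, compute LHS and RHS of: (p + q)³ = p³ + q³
LHS = (4 + 6)³ = 1000
RHS = 4³ + 6³ = 280

LHS ≠ RHS, so the equation does not hold here.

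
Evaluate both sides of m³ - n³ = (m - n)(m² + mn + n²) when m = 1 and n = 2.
LHS = 1³ - 2³ = -7
RHS = (1 - 2)(1² + 1·2 + 2²) = -7

LHS = RHS: the two sides agree.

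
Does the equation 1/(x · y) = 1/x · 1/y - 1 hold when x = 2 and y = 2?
Substituting x = 2, y = 2:

LHS = 1/(2 · 2) = 1/4
RHS = 1/2 · 1/2 - 1 = -3/4

LHS ≠ RHS, so the equation does not hold at this point.

Answer: Fails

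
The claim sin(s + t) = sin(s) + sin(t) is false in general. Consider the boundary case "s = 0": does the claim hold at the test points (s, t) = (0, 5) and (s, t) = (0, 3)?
Yes, holds at both test points

At (0, 5): LHS = sin(5) ≈ -0.9589, RHS = sin(5) ≈ -0.9589 → equal
At (0, 3): LHS = sin(3) ≈ 0.1411, RHS = sin(3) ≈ 0.1411 → equal

So the claim does hold at both of these boundary points, even though it is not an identity.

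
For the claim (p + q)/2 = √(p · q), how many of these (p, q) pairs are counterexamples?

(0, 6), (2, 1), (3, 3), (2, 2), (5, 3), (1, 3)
4

Testing each pair:
(0, 6): LHS = 3, RHS = 0 → counterexample
(2, 1): LHS = 3/2, RHS = √(2) ≈ 1.414 → counterexample
(3, 3): LHS = 3, RHS = 3 → satisfies claim
(2, 2): LHS = 2, RHS = 2 → satisfies claim
(5, 3): LHS = 4, RHS = √(15) ≈ 3.873 → counterexample
(1, 3): LHS = 2, RHS = √(3) ≈ 1.732 → counterexample

That makes 4 counterexamples.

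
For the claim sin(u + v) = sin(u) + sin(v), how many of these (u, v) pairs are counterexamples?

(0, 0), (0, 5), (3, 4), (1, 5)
Testing each pair:
(0, 0): LHS = 0, RHS = 0 → satisfies claim
(0, 5): LHS = sin(5) ≈ -0.9589, RHS = sin(5) ≈ -0.9589 → satisfies claim
(3, 4): LHS = sin(7) ≈ 0.657, RHS = sin(4) + sin(3) ≈ -0.6157 → counterexample
(1, 5): LHS = sin(6) ≈ -0.2794, RHS = sin(5) + sin(1) ≈ -0.1175 → counterexample

That makes 2 counterexamples.

Answer: 2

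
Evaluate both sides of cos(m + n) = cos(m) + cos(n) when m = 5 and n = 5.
LHS = cos(5 + 5) = cos(10) ≈ -0.8391
RHS = cos(5) + cos(5) = 2·cos(5) ≈ 0.5673

LHS ≠ RHS (they differ by about 1.406), so the equation does not hold here.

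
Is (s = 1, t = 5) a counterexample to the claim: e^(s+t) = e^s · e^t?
No

Substituting s = 1, t = 5:
LHS = e^(1+5) = e^6 ≈ 403.4
RHS = e^1 · e^5 = e^6 ≈ 403.4

The sides agree, so this pair does not disprove the claim.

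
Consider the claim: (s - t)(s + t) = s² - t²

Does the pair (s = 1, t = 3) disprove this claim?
Substituting s = 1, t = 3:
LHS = (1 - 3)(1 + 3) = -8
RHS = 1² - 3² = -8

The sides agree, so this pair does not disprove the claim.

Answer: No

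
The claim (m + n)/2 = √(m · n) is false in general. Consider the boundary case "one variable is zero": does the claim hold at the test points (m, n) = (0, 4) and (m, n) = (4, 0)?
No, fails at both test points

At (0, 4): LHS = 2 ≠ RHS = 0
At (4, 0): LHS = 2 ≠ RHS = 0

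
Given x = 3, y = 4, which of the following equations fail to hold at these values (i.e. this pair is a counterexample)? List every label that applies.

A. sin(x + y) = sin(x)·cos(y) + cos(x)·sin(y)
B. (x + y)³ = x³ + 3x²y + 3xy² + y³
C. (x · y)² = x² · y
Evaluating each claim at the given values:
A. LHS = sin(7) ≈ 0.657, RHS = sin(3)·cos(4) + sin(4)·cos(3) ≈ 0.657 → holds here (LHS = RHS)
B. LHS = 343, RHS = 343 → holds here (LHS = RHS)
C. LHS = 144, RHS = 36 → fails here (LHS ≠ RHS)

Answer: C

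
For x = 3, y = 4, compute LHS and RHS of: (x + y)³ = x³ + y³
LHS = (3 + 4)³ = 343
RHS = 3³ + 4³ = 91

LHS ≠ RHS, so the equation does not hold here.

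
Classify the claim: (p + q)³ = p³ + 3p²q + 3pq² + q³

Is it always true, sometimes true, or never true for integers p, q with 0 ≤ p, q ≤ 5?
Always true

The identity holds for every pair in the range. For instance at (p, q) = (4, 3): both sides equal 343.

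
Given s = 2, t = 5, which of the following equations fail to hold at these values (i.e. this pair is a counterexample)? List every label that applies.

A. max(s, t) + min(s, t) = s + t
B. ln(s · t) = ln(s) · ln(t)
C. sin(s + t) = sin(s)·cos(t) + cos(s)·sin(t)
Evaluating each claim at the given values:
A. LHS = 7, RHS = 7 → holds here (LHS = RHS)
B. LHS = ln(10) ≈ 2.303, RHS = ln(2)·ln(5) ≈ 1.116 → fails here (LHS ≠ RHS)
C. LHS = sin(7) ≈ 0.657, RHS = sin(2)·cos(5) + sin(5)·cos(2) ≈ 0.657 → holds here (LHS = RHS)

Answer: B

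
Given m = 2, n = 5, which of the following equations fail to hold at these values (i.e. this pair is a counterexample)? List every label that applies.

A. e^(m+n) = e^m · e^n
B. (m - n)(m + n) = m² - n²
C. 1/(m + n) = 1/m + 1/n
C

Evaluating each claim at the given values:
A. LHS = e^7 ≈ 1097, RHS = e^7 ≈ 1097 → holds here (LHS = RHS)
B. LHS = -21, RHS = -21 → holds here (LHS = RHS)
C. LHS = 1/7, RHS = 7/10 → fails here (LHS ≠ RHS)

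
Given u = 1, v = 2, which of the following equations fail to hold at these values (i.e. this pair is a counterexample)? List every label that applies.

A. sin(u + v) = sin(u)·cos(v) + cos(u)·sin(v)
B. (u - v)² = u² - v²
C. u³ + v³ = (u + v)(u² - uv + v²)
Evaluating each claim at the given values:
A. LHS = sin(3) ≈ 0.1411, RHS = sin(1)·cos(2) + sin(2)·cos(1) ≈ 0.1411 → holds here (LHS = RHS)
B. LHS = 1, RHS = -3 → fails here (LHS ≠ RHS)
C. LHS = 9, RHS = 9 → holds here (LHS = RHS)

Answer: B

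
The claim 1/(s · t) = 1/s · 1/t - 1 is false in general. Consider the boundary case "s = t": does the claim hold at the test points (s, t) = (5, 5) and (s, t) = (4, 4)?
No, fails at both test points

At (5, 5): LHS = 1/25 ≠ RHS = -24/25
At (4, 4): LHS = 1/16 ≠ RHS = -15/16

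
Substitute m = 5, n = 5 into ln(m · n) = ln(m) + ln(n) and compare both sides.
LHS = ln(5 · 5) = ln(25) ≈ 3.219
RHS = ln(5) + ln(5) = 2·ln(5) ≈ 3.219

LHS = RHS: the two sides agree.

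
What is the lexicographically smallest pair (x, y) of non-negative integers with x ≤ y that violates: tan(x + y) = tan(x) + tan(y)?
(x, y) = (1, 1)

Substituting (1, 1) into the claim:
LHS = tan(1 + 1) = tan(2) ≈ -2.185
RHS = tan(1) + tan(1) = 2·tan(1) ≈ 3.115

Since LHS ≠ RHS, this pair disproves the claim, and no lexicographically smaller pair (x ≤ y, non-negative integers) does.

For instance (6, 7) is also a counterexample (LHS = tan(13) ≈ 0.463, RHS = tan(6) + tan(7) ≈ 0.5804), but it's lexicographically larger.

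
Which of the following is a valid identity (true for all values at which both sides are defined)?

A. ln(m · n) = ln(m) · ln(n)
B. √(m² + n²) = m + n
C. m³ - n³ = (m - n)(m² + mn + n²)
C

A: fails at (3, 3) — LHS = ln(9) ≈ 2.197, RHS = ln(3)² ≈ 1.207.
B: fails at (2, 4) — LHS = 2·√(5) ≈ 4.472, RHS = 6.
C: holds — e.g. at (3, 5), both sides equal -98.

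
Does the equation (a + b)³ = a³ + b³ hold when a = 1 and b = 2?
Substituting a = 1, b = 2:

LHS = (1 + 2)³ = 27
RHS = 1³ + 2³ = 9

LHS ≠ RHS, so the equation does not hold at this point.

Answer: Fails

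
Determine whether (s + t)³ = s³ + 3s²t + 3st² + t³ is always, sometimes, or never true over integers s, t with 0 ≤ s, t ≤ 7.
The identity holds for every pair in the range. For instance at (s, t) = (0, 3): both sides equal 27.

Answer: Always true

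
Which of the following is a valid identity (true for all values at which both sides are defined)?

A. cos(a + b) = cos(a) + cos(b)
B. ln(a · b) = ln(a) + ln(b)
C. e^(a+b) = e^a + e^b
A: fails at (1, 5) — LHS = cos(6) ≈ 0.9602, RHS = cos(5) + cos(1) ≈ 0.824.
B: holds — e.g. at (6, 7), both sides equal ln(42) ≈ 3.738.
C: fails at (1, 4) — LHS = e^5 ≈ 148.4, RHS = e + e^4 ≈ 57.32.

Answer: B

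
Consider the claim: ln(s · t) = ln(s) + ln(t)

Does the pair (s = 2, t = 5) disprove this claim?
No

Substituting s = 2, t = 5:
LHS = ln(2 · 5) = ln(10) ≈ 2.303
RHS = ln(2) + ln(5) ≈ 2.303

The sides agree, so this pair does not disprove the claim.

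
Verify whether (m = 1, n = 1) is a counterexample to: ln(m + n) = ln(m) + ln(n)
Yes

Substituting m = 1, n = 1:
LHS = ln(1 + 1) = ln(2) ≈ 0.6931
RHS = ln(1) + ln(1) = 0

Since LHS ≠ RHS, this pair disproves the claim.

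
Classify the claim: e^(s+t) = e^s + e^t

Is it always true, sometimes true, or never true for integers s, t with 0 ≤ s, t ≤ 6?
The claim fails for every pair in the range. For instance at (s, t) = (3, 4): LHS = e^7 ≈ 1097, RHS = e^3 + e^4 ≈ 74.68.

Answer: Never true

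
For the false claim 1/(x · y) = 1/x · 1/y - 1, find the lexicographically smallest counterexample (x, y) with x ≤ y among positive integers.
Substituting (1, 1) into the claim:
LHS = 1/(1 · 1) = 1
RHS = 1/1 · 1/1 - 1 = 0

Since LHS ≠ RHS, this pair disproves the claim, and no lexicographically smaller pair (x ≤ y, positive integers) does.

For instance (3, 4) is also a counterexample (LHS = 1/12, RHS = -11/12), but it's lexicographically larger.

Answer: (x, y) = (1, 1)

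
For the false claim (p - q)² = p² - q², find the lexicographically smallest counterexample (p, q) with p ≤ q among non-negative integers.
(p, q) = (0, 1)

Substituting (0, 1) into the claim:
LHS = (0 - 1)² = 1
RHS = 0² - 1² = -1

Since LHS ≠ RHS, this pair disproves the claim, and no lexicographically smaller pair (p ≤ q, non-negative integers) does.

For instance (3, 7) is also a counterexample (LHS = 16, RHS = -40), but it's lexicographically larger.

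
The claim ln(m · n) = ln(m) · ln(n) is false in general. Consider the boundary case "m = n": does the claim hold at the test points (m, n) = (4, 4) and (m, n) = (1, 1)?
Only at (1, 1)

At (4, 4): LHS = ln(16) ≈ 2.773 ≠ RHS = ln(4)² ≈ 1.922
At (1, 1): LHS = 0, RHS = 0 → equal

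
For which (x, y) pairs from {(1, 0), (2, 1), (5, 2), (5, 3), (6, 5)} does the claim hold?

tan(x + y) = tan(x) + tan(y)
(1, 0)

Testing each pair:
(1, 0): LHS = tan(1) ≈ 1.557, RHS = tan(1) ≈ 1.557 → holds
(2, 1): LHS = tan(3) ≈ -0.1425, RHS = tan(2) + tan(1) ≈ -0.6276 → fails
(5, 2): LHS = tan(7) ≈ 0.8714, RHS = tan(5) + tan(2) ≈ -5.566 → fails
(5, 3): LHS = tan(8) ≈ -6.8, RHS = tan(5) + tan(3) ≈ -3.523 → fails
(6, 5): LHS = tan(11) ≈ -226, RHS = tan(5) + tan(6) ≈ -3.672 → fails

1 of 5 pairs satisfies the claim.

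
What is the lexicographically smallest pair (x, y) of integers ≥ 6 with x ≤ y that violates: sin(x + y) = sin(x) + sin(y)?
(x, y) = (6, 6)

Substituting (6, 6) into the claim:
LHS = sin(6 + 6) = sin(12) ≈ -0.5366
RHS = sin(6) + sin(6) = 2·sin(6) ≈ -0.5588

Since LHS ≠ RHS, this pair disproves the claim, and no lexicographically smaller pair (x ≤ y, integers ≥ 6) does.

For instance (8, 8) is also a counterexample (LHS = sin(16) ≈ -0.2879, RHS = 2·sin(8) ≈ 1.979), but it's lexicographically larger.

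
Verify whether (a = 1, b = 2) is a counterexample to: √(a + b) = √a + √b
Substituting a = 1, b = 2:
LHS = √(1 + 2) = √(3) ≈ 1.732
RHS = √1 + √2 = 1 + √(2) ≈ 2.414

Since LHS ≠ RHS, this pair disproves the claim.

Answer: Yes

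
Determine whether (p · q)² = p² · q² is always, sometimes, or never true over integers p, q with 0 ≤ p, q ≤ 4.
The identity holds for every pair in the range. For instance at (p, q) = (0, 3): both sides equal 0.

Answer: Always true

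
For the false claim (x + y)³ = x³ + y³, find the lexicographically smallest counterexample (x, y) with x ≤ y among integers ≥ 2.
(x, y) = (2, 2)

Substituting (2, 2) into the claim:
LHS = (2 + 2)³ = 64
RHS = 2³ + 2³ = 16

Since LHS ≠ RHS, this pair disproves the claim, and no lexicographically smaller pair (x ≤ y, integers ≥ 2) does.

For instance (3, 5) is also a counterexample (LHS = 512, RHS = 152), but it's lexicographically larger.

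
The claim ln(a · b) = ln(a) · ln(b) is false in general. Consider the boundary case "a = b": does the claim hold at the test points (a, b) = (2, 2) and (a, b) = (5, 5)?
At (2, 2): LHS = ln(4) ≈ 1.386 ≠ RHS = ln(2)² ≈ 0.4805
At (5, 5): LHS = ln(25) ≈ 3.219 ≠ RHS = ln(5)² ≈ 2.59

Answer: No, fails at both test points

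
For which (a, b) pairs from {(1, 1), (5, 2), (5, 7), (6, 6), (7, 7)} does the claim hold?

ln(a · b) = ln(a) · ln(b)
(1, 1)

Testing each pair:
(1, 1): LHS = 0, RHS = 0 → holds
(5, 2): LHS = ln(10) ≈ 2.303, RHS = ln(2)·ln(5) ≈ 1.116 → fails
(5, 7): LHS = ln(35) ≈ 3.555, RHS = ln(5)·ln(7) ≈ 3.132 → fails
(6, 6): LHS = ln(36) ≈ 3.584, RHS = ln(6)² ≈ 3.21 → fails
(7, 7): LHS = ln(49) ≈ 3.892, RHS = ln(7)² ≈ 3.787 → fails

1 of 5 pairs satisfies the claim.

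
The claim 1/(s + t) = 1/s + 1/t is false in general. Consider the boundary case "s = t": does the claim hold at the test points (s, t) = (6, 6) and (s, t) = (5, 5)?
At (6, 6): LHS = 1/12 ≠ RHS = 1/3
At (5, 5): LHS = 1/10 ≠ RHS = 2/5

Answer: No, fails at both test points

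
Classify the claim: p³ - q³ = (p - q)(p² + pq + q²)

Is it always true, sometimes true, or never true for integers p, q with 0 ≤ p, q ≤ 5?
Always true

The identity holds for every pair in the range. For instance at (p, q) = (0, 0): both sides equal 0.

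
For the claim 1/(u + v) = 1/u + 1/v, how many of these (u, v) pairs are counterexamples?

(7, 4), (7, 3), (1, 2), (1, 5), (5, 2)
5

Testing each pair:
(7, 4): LHS = 1/11, RHS = 11/28 → counterexample
(7, 3): LHS = 1/10, RHS = 10/21 → counterexample
(1, 2): LHS = 1/3, RHS = 3/2 → counterexample
(1, 5): LHS = 1/6, RHS = 6/5 → counterexample
(5, 2): LHS = 1/7, RHS = 7/10 → counterexample

That makes 5 counterexamples.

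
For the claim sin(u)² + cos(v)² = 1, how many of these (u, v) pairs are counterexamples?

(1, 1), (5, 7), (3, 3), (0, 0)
Testing each pair:
(1, 1): LHS = cos(1)² + sin(1)² = 1, RHS = 1 → satisfies claim
(5, 7): LHS = cos(7)² + sin(5)² ≈ 1.488, RHS = 1 → counterexample
(3, 3): LHS = sin(3)² + cos(3)² = 1, RHS = 1 → satisfies claim
(0, 0): LHS = 1, RHS = 1 → satisfies claim

That makes 1 counterexample.

Answer: 1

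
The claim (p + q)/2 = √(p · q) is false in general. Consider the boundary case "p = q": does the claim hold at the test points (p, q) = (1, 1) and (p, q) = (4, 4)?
Yes, holds at both test points

At (1, 1): LHS = 1, RHS = 1 → equal
At (4, 4): LHS = 4, RHS = 4 → equal

So the claim does hold at both of these boundary points, even though it is not an identity.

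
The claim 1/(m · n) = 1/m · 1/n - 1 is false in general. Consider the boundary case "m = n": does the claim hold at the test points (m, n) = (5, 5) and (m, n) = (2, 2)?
At (5, 5): LHS = 1/25 ≠ RHS = -24/25
At (2, 2): LHS = 1/4 ≠ RHS = -3/4

Answer: No, fails at both test points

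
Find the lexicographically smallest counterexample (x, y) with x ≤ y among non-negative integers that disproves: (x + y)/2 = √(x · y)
(x, y) = (0, 1)

Substituting (0, 1) into the claim:
LHS = (0 + 1)/2 = 1/2
RHS = √(0 · 1) = 0

Since LHS ≠ RHS, this pair disproves the claim, and no lexicographically smaller pair (x ≤ y, non-negative integers) does.

For instance (1, 5) is also a counterexample (LHS = 3, RHS = √(5) ≈ 2.236), but it's lexicographically larger.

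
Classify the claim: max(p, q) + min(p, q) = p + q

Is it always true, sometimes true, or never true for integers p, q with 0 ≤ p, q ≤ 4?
Always true

The identity holds for every pair in the range. For instance at (p, q) = (1, 4): both sides equal 5.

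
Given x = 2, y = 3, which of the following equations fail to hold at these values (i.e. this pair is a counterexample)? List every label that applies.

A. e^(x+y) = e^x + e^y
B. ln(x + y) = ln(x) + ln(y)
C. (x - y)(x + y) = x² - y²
Evaluating each claim at the given values:
A. LHS = e^5 ≈ 148.4, RHS = e^2 + e^3 ≈ 27.47 → fails here (LHS ≠ RHS)
B. LHS = ln(5) ≈ 1.609, RHS = ln(2) + ln(3) ≈ 1.792 → fails here (LHS ≠ RHS)
C. LHS = -5, RHS = -5 → holds here (LHS = RHS)

Answer: A, B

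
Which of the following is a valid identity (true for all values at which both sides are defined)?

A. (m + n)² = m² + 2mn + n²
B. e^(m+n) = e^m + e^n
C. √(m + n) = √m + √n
A

A: holds — e.g. at (3, 3), both sides equal 36.
B: fails at (1, 1) — LHS = e^2 ≈ 7.389, RHS = 2·e ≈ 5.437.
C: fails at (4, 4) — LHS = 2·√(2) ≈ 2.828, RHS = 4.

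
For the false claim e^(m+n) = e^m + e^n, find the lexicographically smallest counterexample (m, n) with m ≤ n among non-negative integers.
(m, n) = (0, 0)

Substituting (0, 0) into the claim:
LHS = e^(0+0) = 1
RHS = e^0 + e^0 = 2

Since LHS ≠ RHS, this pair disproves the claim, and no lexicographically smaller pair (m ≤ n, non-negative integers) does.

For instance (1, 1) is also a counterexample (LHS = e^2 ≈ 7.389, RHS = 2·e ≈ 5.437), but it's lexicographically larger.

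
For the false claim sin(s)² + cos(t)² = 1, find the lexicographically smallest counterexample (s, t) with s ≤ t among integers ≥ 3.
Substituting (3, 4) into the claim:
LHS = sin(3)² + cos(4)² ≈ 0.4472
RHS = 1

Since LHS ≠ RHS, this pair disproves the claim, and no lexicographically smaller pair (s ≤ t, integers ≥ 3) does.

For instance (4, 9) is also a counterexample (LHS = sin(4)² + cos(9)² ≈ 1.403, RHS = 1), but it's lexicographically larger.

Answer: (s, t) = (3, 4)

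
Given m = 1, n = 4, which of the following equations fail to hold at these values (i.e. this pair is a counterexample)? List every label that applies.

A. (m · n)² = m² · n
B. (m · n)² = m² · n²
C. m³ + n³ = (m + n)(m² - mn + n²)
A

Evaluating each claim at the given values:
A. LHS = 16, RHS = 4 → fails here (LHS ≠ RHS)
B. LHS = 16, RHS = 16 → holds here (LHS = RHS)
C. LHS = 65, RHS = 65 → holds here (LHS = RHS)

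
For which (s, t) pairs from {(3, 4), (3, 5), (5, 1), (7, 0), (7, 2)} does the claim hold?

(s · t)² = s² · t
Testing each pair:
(3, 4): LHS = 144, RHS = 36 → fails
(3, 5): LHS = 225, RHS = 45 → fails
(5, 1): LHS = 25, RHS = 25 → holds
(7, 0): LHS = 0, RHS = 0 → holds
(7, 2): LHS = 196, RHS = 98 → fails

2 of 5 pairs satisfy the claim.

Answer: (5, 1), (7, 0)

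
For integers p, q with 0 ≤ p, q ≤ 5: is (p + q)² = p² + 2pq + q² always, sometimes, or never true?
Always true

The identity holds for every pair in the range. For instance at (p, q) = (2, 1): both sides equal 9.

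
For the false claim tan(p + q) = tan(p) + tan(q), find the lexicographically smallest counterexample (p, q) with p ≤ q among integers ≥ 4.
(p, q) = (4, 4)

Substituting (4, 4) into the claim:
LHS = tan(4 + 4) = tan(8) ≈ -6.8
RHS = tan(4) + tan(4) = 2·tan(4) ≈ 2.316

Since LHS ≠ RHS, this pair disproves the claim, and no lexicographically smaller pair (p ≤ q, integers ≥ 4) does.

For instance (4, 7) is also a counterexample (LHS = tan(11) ≈ -226, RHS = tan(7) + tan(4) ≈ 2.029), but it's lexicographically larger.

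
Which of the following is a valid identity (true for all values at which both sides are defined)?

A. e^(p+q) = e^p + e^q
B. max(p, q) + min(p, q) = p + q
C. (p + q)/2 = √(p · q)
B

A: fails at (1, 1) — LHS = e^2 ≈ 7.389, RHS = 2·e ≈ 5.437.
B: holds — e.g. at (1, 4), both sides equal 5.
C: fails at (4, 6) — LHS = 5, RHS = 2·√(6) ≈ 4.899.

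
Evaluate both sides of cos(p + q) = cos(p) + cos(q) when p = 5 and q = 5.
LHS = cos(5 + 5) = cos(10) ≈ -0.8391
RHS = cos(5) + cos(5) = 2·cos(5) ≈ 0.5673

LHS ≠ RHS (they differ by about 1.406), so the equation does not hold here.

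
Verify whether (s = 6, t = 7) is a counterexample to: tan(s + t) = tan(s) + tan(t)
Yes

Substituting s = 6, t = 7:
LHS = tan(6 + 7) = tan(13) ≈ 0.463
RHS = tan(6) + tan(7) ≈ 0.5804

Since LHS ≠ RHS, this pair disproves the claim.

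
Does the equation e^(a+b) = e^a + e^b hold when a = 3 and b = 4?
Fails

Substituting a = 3, b = 4:

LHS = e^(3+4) = e^7 ≈ 1097
RHS = e^3 + e^4 ≈ 74.68

LHS ≠ RHS, so the equation does not hold at this point.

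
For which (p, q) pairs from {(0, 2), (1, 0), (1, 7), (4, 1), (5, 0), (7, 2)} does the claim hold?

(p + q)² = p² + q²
Testing each pair:
(0, 2): LHS = 4, RHS = 4 → holds
(1, 0): LHS = 1, RHS = 1 → holds
(1, 7): LHS = 64, RHS = 50 → fails
(4, 1): LHS = 25, RHS = 17 → fails
(5, 0): LHS = 25, RHS = 25 → holds
(7, 2): LHS = 81, RHS = 53 → fails

3 of 6 pairs satisfy the claim.

Answer: (0, 2), (1, 0), (5, 0)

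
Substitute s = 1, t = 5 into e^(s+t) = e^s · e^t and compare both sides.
LHS = e^(1+5) = e^6 ≈ 403.4
RHS = e^1 · e^5 = e^6 ≈ 403.4

LHS = RHS: the two sides agree.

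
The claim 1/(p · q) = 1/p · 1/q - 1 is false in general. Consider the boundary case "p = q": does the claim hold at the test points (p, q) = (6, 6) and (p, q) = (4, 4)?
No, fails at both test points

At (6, 6): LHS = 1/36 ≠ RHS = -35/36
At (4, 4): LHS = 1/16 ≠ RHS = -15/16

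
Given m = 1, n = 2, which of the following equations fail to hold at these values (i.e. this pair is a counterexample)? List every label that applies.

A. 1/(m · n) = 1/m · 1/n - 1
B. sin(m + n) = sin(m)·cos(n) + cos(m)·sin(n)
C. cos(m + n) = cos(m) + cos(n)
Evaluating each claim at the given values:
A. LHS = 1/2, RHS = -1/2 → fails here (LHS ≠ RHS)
B. LHS = sin(3) ≈ 0.1411, RHS = sin(1)·cos(2) + sin(2)·cos(1) ≈ 0.1411 → holds here (LHS = RHS)
C. LHS = cos(3) ≈ -0.99, RHS = cos(2) + cos(1) ≈ 0.1242 → fails here (LHS ≠ RHS)

Answer: A, C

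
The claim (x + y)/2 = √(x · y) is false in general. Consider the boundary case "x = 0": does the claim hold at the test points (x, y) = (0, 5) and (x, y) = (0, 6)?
At (0, 5): LHS = 5/2 ≠ RHS = 0
At (0, 6): LHS = 3 ≠ RHS = 0

Answer: No, fails at both test points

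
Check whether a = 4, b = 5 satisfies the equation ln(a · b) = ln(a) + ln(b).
Substituting a = 4, b = 5:

LHS = ln(4 · 5) = ln(20) ≈ 2.996
RHS = ln(4) + ln(5) ≈ 2.996

LHS = RHS, so the equation holds at this point.

Answer: Holds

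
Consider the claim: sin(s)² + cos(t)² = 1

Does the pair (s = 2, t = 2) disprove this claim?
Substituting s = 2, t = 2:
LHS = sin(2)² + cos(2)² = 1
RHS = 1

The sides agree, so this pair does not disprove the claim.

Answer: No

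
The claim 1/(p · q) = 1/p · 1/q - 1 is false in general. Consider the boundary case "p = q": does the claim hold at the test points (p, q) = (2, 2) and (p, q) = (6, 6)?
At (2, 2): LHS = 1/4 ≠ RHS = -3/4
At (6, 6): LHS = 1/36 ≠ RHS = -35/36

Answer: No, fails at both test points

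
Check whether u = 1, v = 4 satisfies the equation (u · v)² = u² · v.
Substituting u = 1, v = 4:

LHS = (1 · 4)² = 16
RHS = 1² · 4 = 4

LHS ≠ RHS, so the equation does not hold at this point.

Answer: Fails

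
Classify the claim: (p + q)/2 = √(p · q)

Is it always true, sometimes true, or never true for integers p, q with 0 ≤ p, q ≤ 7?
It holds at (p, q) = (0, 0) (both sides equal 0), but fails at (p, q) = (2, 7) (LHS = 9/2, RHS = √(14) ≈ 3.742).

Answer: Sometimes true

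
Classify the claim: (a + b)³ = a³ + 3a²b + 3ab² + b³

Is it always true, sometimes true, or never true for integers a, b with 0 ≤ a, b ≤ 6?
Always true

The identity holds for every pair in the range. For instance at (a, b) = (6, 4): both sides equal 1000.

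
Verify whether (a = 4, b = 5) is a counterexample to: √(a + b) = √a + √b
Substituting a = 4, b = 5:
LHS = √(4 + 5) = 3
RHS = √4 + √5 = 2 + √(5) ≈ 4.236

Since LHS ≠ RHS, this pair disproves the claim.

Answer: Yes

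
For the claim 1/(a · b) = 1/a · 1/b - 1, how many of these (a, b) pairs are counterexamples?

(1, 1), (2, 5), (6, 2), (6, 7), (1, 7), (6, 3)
6

Testing each pair:
(1, 1): LHS = 1, RHS = 0 → counterexample
(2, 5): LHS = 1/10, RHS = -9/10 → counterexample
(6, 2): LHS = 1/12, RHS = -11/12 → counterexample
(6, 7): LHS = 1/42, RHS = -41/42 → counterexample
(1, 7): LHS = 1/7, RHS = -6/7 → counterexample
(6, 3): LHS = 1/18, RHS = -17/18 → counterexample

That makes 6 counterexamples.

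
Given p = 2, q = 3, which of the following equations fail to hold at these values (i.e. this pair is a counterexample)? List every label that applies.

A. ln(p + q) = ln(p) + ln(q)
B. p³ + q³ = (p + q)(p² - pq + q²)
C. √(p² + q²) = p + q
A, C

Evaluating each claim at the given values:
A. LHS = ln(5) ≈ 1.609, RHS = ln(2) + ln(3) ≈ 1.792 → fails here (LHS ≠ RHS)
B. LHS = 35, RHS = 35 → holds here (LHS = RHS)
C. LHS = √(13) ≈ 3.606, RHS = 5 → fails here (LHS ≠ RHS)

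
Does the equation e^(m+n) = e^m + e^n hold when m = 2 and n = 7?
Substituting m = 2, n = 7:

LHS = e^(2+7) = e^9 ≈ 8103
RHS = e^2 + e^7 ≈ 1104

LHS ≠ RHS, so the equation does not hold at this point.

Answer: Fails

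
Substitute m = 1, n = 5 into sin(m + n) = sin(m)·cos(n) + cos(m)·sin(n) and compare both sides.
LHS = sin(1 + 5) = sin(6) ≈ -0.2794
RHS = sin(1)·cos(5) + cos(1)·sin(5) = sin(5)·cos(1) + sin(1)·cos(5) ≈ -0.2794

LHS = RHS: the two sides agree.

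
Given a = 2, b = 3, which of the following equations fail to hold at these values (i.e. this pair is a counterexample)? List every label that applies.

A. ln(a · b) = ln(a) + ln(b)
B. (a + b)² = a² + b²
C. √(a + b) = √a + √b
B, C

Evaluating each claim at the given values:
A. LHS = ln(6) ≈ 1.792, RHS = ln(2) + ln(3) ≈ 1.792 → holds here (LHS = RHS)
B. LHS = 25, RHS = 13 → fails here (LHS ≠ RHS)
C. LHS = √(5) ≈ 2.236, RHS = √(2) + √(3) ≈ 3.146 → fails here (LHS ≠ RHS)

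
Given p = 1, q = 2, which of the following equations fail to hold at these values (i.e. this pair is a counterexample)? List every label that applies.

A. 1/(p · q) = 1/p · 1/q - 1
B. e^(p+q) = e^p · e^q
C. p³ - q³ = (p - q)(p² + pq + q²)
A

Evaluating each claim at the given values:
A. LHS = 1/2, RHS = -1/2 → fails here (LHS ≠ RHS)
B. LHS = e^3 ≈ 20.09, RHS = e^3 ≈ 20.09 → holds here (LHS = RHS)
C. LHS = -7, RHS = -7 → holds here (LHS = RHS)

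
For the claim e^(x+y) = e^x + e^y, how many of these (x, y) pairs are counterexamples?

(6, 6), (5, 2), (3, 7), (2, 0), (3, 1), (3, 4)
6

Testing each pair:
(6, 6): LHS = e^12 ≈ 162754.8, RHS = 2·e^6 ≈ 806.9 → counterexample
(5, 2): LHS = e^7 ≈ 1097, RHS = e^2 + e^5 ≈ 155.8 → counterexample
(3, 7): LHS = e^10 ≈ 22026.5, RHS = e^3 + e^7 ≈ 1117 → counterexample
(2, 0): LHS = e^2 ≈ 7.389, RHS = 1 + e^2 ≈ 8.389 → counterexample
(3, 1): LHS = e^4 ≈ 54.6, RHS = e + e^3 ≈ 22.8 → counterexample
(3, 4): LHS = e^7 ≈ 1097, RHS = e^3 + e^4 ≈ 74.68 → counterexample

That makes 6 counterexamples.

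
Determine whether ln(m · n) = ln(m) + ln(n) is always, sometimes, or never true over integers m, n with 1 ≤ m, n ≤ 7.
Always true

The identity holds for every pair in the range. For instance at (m, n) = (7, 3): both sides equal ln(21) ≈ 3.045.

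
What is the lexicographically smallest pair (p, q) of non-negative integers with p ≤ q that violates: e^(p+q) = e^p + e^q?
(p, q) = (0, 0)

Substituting (0, 0) into the claim:
LHS = e^(0+0) = 1
RHS = e^0 + e^0 = 2

Since LHS ≠ RHS, this pair disproves the claim, and no lexicographically smaller pair (p ≤ q, non-negative integers) does.

For instance (7, 7) is also a counterexample (LHS = e^14 ≈ 1202604.3, RHS = 2·e^7 ≈ 2193), but it's lexicographically larger.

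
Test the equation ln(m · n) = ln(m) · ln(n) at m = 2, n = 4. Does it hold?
Fails

Substituting m = 2, n = 4:

LHS = ln(2 · 4) = ln(8) ≈ 2.079
RHS = ln(2) · ln(4) ≈ 0.9609

LHS ≠ RHS, so the equation does not hold at this point.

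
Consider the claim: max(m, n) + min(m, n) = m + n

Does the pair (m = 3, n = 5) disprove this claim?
Substituting m = 3, n = 5:
LHS = max(3, 5) + min(3, 5) = 8
RHS = 3 + 5 = 8

The sides agree, so this pair does not disprove the claim.

Answer: No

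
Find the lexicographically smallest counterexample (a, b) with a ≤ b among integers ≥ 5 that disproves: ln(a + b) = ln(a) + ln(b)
(a, b) = (5, 5)

Substituting (5, 5) into the claim:
LHS = ln(5 + 5) = ln(10) ≈ 2.303
RHS = ln(5) + ln(5) = 2·ln(5) ≈ 3.219

Since LHS ≠ RHS, this pair disproves the claim, and no lexicographically smaller pair (a ≤ b, integers ≥ 5) does.

For instance (5, 12) is also a counterexample (LHS = ln(17) ≈ 2.833, RHS = ln(5) + ln(12) ≈ 4.094), but it's lexicographically larger.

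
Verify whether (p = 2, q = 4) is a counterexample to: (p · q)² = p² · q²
Substituting p = 2, q = 4:
LHS = (2 · 4)² = 64
RHS = 2² · 4² = 64

The sides agree, so this pair does not disprove the claim.

Answer: No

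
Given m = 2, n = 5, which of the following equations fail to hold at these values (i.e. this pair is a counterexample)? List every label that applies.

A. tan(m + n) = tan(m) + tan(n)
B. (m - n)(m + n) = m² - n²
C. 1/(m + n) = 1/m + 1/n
Evaluating each claim at the given values:
A. LHS = tan(7) ≈ 0.8714, RHS = tan(5) + tan(2) ≈ -5.566 → fails here (LHS ≠ RHS)
B. LHS = -21, RHS = -21 → holds here (LHS = RHS)
C. LHS = 1/7, RHS = 7/10 → fails here (LHS ≠ RHS)

Answer: A, C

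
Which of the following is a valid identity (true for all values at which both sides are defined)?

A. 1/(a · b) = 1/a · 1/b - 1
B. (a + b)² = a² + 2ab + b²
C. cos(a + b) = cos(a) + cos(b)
A: fails at (2, 2) — LHS = 1/4, RHS = -3/4.
B: holds — e.g. at (2, 5), both sides equal 49.
C: fails at (1, 1) — LHS = cos(2) ≈ -0.4161, RHS = 2·cos(1) ≈ 1.081.

Answer: B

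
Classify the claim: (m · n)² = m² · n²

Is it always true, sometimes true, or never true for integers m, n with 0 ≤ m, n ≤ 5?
Always true

The identity holds for every pair in the range. For instance at (m, n) = (5, 4): both sides equal 400.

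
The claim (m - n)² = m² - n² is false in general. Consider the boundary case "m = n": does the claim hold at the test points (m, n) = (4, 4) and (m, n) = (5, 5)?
Yes, holds at both test points

At (4, 4): LHS = 0, RHS = 0 → equal
At (5, 5): LHS = 0, RHS = 0 → equal

So the claim does hold at both of these boundary points, even though it is not an identity.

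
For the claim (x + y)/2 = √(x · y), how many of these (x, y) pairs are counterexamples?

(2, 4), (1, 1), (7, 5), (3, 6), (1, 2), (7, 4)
5

Testing each pair:
(2, 4): LHS = 3, RHS = 2·√(2) ≈ 2.828 → counterexample
(1, 1): LHS = 1, RHS = 1 → satisfies claim
(7, 5): LHS = 6, RHS = √(35) ≈ 5.916 → counterexample
(3, 6): LHS = 9/2, RHS = 3·√(2) ≈ 4.243 → counterexample
(1, 2): LHS = 3/2, RHS = √(2) ≈ 1.414 → counterexample
(7, 4): LHS = 11/2, RHS = 2·√(7) ≈ 5.292 → counterexample

That makes 5 counterexamples.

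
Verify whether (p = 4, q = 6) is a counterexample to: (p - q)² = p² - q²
Substituting p = 4, q = 6:
LHS = (4 - 6)² = 4
RHS = 4² - 6² = -20

Since LHS ≠ RHS, this pair disproves the claim.

Answer: Yes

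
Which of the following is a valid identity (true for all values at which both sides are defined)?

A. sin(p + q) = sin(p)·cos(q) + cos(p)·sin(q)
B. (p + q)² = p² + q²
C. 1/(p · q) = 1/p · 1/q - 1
A

A: holds — e.g. at (1, 5), both sides equal sin(6) ≈ -0.2794.
B: fails at (2, 7) — LHS = 81, RHS = 53.
C: fails at (1, 4) — LHS = 1/4, RHS = -3/4.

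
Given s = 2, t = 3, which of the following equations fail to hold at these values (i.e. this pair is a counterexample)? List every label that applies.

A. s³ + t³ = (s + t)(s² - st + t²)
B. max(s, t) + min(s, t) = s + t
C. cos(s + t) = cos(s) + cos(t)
Evaluating each claim at the given values:
A. LHS = 35, RHS = 35 → holds here (LHS = RHS)
B. LHS = 5, RHS = 5 → holds here (LHS = RHS)
C. LHS = cos(5) ≈ 0.2837, RHS = cos(3) + cos(2) ≈ -1.406 → fails here (LHS ≠ RHS)

Answer: C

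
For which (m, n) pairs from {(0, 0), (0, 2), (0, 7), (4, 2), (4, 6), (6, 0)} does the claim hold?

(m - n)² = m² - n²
(0, 0), (6, 0)

Testing each pair:
(0, 0): LHS = 0, RHS = 0 → holds
(0, 2): LHS = 4, RHS = -4 → fails
(0, 7): LHS = 49, RHS = -49 → fails
(4, 2): LHS = 4, RHS = 12 → fails
(4, 6): LHS = 4, RHS = -20 → fails
(6, 0): LHS = 36, RHS = 36 → holds

2 of 6 pairs satisfy the claim.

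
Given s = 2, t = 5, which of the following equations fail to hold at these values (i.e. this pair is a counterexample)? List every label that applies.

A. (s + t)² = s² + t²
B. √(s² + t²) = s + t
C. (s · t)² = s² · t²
A, B

Evaluating each claim at the given values:
A. LHS = 49, RHS = 29 → fails here (LHS ≠ RHS)
B. LHS = √(29) ≈ 5.385, RHS = 7 → fails here (LHS ≠ RHS)
C. LHS = 100, RHS = 100 → holds here (LHS = RHS)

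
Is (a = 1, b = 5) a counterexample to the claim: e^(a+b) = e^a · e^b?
Substituting a = 1, b = 5:
LHS = e^(1+5) = e^6 ≈ 403.4
RHS = e^1 · e^5 = e^6 ≈ 403.4

The sides agree, so this pair does not disprove the claim.

Answer: No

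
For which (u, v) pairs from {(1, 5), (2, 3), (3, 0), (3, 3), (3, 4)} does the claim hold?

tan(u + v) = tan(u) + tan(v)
Testing each pair:
(1, 5): LHS = tan(6) ≈ -0.291, RHS = tan(5) + tan(1) ≈ -1.823 → fails
(2, 3): LHS = tan(5) ≈ -3.381, RHS = tan(2) + tan(3) ≈ -2.328 → fails
(3, 0): LHS = tan(3) ≈ -0.1425, RHS = tan(3) ≈ -0.1425 → holds
(3, 3): LHS = tan(6) ≈ -0.291, RHS = 2·tan(3) ≈ -0.2851 → fails
(3, 4): LHS = tan(7) ≈ 0.8714, RHS = tan(3) + tan(4) ≈ 1.015 → fails

1 of 5 pairs satisfies the claim.

Answer: (3, 0)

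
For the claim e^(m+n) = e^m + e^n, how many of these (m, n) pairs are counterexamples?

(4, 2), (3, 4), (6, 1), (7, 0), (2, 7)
Testing each pair:
(4, 2): LHS = e^6 ≈ 403.4, RHS = e^2 + e^4 ≈ 61.99 → counterexample
(3, 4): LHS = e^7 ≈ 1097, RHS = e^3 + e^4 ≈ 74.68 → counterexample
(6, 1): LHS = e^7 ≈ 1097, RHS = e + e^6 ≈ 406.1 → counterexample
(7, 0): LHS = e^7 ≈ 1097, RHS = 1 + e^7 ≈ 1098 → counterexample
(2, 7): LHS = e^9 ≈ 8103, RHS = e^2 + e^7 ≈ 1104 → counterexample

That makes 5 counterexamples.

Answer: 5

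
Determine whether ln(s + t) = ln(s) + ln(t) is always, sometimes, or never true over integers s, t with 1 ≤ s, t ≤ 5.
Sometimes true

It holds at (s, t) = (2, 2) (both sides equal ln(4) ≈ 1.386), but fails at (s, t) = (3, 5) (LHS = ln(8) ≈ 2.079, RHS = ln(3) + ln(5) ≈ 2.708).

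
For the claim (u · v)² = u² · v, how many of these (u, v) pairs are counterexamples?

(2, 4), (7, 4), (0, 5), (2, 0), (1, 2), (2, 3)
4

Testing each pair:
(2, 4): LHS = 64, RHS = 16 → counterexample
(7, 4): LHS = 784, RHS = 196 → counterexample
(0, 5): LHS = 0, RHS = 0 → satisfies claim
(2, 0): LHS = 0, RHS = 0 → satisfies claim
(1, 2): LHS = 4, RHS = 2 → counterexample
(2, 3): LHS = 36, RHS = 12 → counterexample

That makes 4 counterexamples.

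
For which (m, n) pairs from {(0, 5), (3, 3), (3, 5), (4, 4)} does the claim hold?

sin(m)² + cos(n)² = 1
Testing each pair:
(0, 5): LHS = cos(5)² ≈ 0.08046, RHS = 1 → fails
(3, 3): LHS = sin(3)² + cos(3)² = 1, RHS = 1 → holds
(3, 5): LHS = sin(3)² + cos(5)² ≈ 0.1004, RHS = 1 → fails
(4, 4): LHS = cos(4)² + sin(4)² = 1, RHS = 1 → holds

2 of 4 pairs satisfy the claim.

Answer: (3, 3), (4, 4)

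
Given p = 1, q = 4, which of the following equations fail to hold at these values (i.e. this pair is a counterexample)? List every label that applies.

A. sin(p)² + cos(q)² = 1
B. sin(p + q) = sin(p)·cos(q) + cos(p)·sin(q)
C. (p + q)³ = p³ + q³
Evaluating each claim at the given values:
A. LHS = cos(4)² + sin(1)² ≈ 1.135, RHS = 1 → fails here (LHS ≠ RHS)
B. LHS = sin(5) ≈ -0.9589, RHS = sin(1)·cos(4) + sin(4)·cos(1) ≈ -0.9589 → holds here (LHS = RHS)
C. LHS = 125, RHS = 65 → fails here (LHS ≠ RHS)

Answer: A, C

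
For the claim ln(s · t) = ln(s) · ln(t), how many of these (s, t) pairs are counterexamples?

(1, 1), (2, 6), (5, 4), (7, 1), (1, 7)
4

Testing each pair:
(1, 1): LHS = 0, RHS = 0 → satisfies claim
(2, 6): LHS = ln(12) ≈ 2.485, RHS = ln(2)·ln(6) ≈ 1.242 → counterexample
(5, 4): LHS = ln(20) ≈ 2.996, RHS = ln(4)·ln(5) ≈ 2.231 → counterexample
(7, 1): LHS = ln(7) ≈ 1.946, RHS = 0 → counterexample
(1, 7): LHS = ln(7) ≈ 1.946, RHS = 0 → counterexample

That makes 4 counterexamples.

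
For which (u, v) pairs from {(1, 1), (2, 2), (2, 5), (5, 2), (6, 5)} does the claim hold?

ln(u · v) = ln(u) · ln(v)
(1, 1)

Testing each pair:
(1, 1): LHS = 0, RHS = 0 → holds
(2, 2): LHS = ln(4) ≈ 1.386, RHS = ln(2)² ≈ 0.4805 → fails
(2, 5): LHS = ln(10) ≈ 2.303, RHS = ln(2)·ln(5) ≈ 1.116 → fails
(5, 2): LHS = ln(10) ≈ 2.303, RHS = ln(2)·ln(5) ≈ 1.116 → fails
(6, 5): LHS = ln(30) ≈ 3.401, RHS = ln(5)·ln(6) ≈ 2.884 → fails

1 of 5 pairs satisfies the claim.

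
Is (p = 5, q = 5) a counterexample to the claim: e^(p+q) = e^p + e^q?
Substituting p = 5, q = 5:
LHS = e^(5+5) = e^10 ≈ 22026.5
RHS = e^5 + e^5 = 2·e^5 ≈ 296.8

Since LHS ≠ RHS, this pair disproves the claim.

Answer: Yes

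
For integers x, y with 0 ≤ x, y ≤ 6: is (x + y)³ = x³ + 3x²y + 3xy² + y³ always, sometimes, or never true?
Always true

The identity holds for every pair in the range. For instance at (x, y) = (0, 2): both sides equal 8.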